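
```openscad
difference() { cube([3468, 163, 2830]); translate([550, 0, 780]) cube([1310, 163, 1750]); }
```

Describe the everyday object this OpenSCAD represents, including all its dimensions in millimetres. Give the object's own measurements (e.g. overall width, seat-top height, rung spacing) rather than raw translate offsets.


A wall 3468 mm long (x), 163 mm thick (y), 2830 mm tall, with a rectangular window opening cut through it. The opening is 1310 mm wide and 1750 mm tall; its sill is at z = 780 mm and its near (−x) edge is 550 mm from the wall's −x end. The opening passes through the full wall thickness.


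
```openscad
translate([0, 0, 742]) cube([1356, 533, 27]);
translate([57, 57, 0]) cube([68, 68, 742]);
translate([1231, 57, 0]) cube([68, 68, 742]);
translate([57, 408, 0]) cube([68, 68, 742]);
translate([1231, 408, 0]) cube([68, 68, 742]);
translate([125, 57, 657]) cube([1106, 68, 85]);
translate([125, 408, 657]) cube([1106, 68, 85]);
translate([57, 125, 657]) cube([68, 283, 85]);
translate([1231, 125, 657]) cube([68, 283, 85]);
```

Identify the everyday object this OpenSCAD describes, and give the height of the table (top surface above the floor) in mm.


A table. The table height is 769 mm.

A 1356×533×27 slab sits at z = 742 on four 68 mm square posts — a table. The top surface is at 742 + 27 = 769 mm.


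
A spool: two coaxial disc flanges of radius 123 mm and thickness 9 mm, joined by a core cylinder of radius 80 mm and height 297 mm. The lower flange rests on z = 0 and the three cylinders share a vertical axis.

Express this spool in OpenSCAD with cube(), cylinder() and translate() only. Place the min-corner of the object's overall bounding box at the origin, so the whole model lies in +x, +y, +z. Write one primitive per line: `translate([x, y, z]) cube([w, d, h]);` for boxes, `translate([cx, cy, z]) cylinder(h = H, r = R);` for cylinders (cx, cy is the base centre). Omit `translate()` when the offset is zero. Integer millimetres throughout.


translate([123, 123, 0]) cylinder(h = 9, r = 123);
translate([123, 123, 9]) cylinder(h = 297, r = 80);
translate([123, 123, 306]) cylinder(h = 9, r = 123);


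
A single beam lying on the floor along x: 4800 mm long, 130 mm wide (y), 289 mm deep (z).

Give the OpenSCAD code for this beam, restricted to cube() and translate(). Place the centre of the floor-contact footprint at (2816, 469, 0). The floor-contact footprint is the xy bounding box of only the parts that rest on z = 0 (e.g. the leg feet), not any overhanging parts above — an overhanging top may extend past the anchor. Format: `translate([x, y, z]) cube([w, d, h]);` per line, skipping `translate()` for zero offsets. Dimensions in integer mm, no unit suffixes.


translate([416, 404, 0]) cube([4800, 130, 289]);


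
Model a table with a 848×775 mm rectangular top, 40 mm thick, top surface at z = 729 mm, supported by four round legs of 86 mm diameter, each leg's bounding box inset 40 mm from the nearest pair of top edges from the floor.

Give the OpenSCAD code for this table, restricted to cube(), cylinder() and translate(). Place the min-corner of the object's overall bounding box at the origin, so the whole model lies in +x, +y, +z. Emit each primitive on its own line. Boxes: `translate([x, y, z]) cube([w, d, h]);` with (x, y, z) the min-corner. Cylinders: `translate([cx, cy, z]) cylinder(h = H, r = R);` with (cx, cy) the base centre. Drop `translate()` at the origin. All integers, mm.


translate([0, 0, 689]) cube([848, 775, 40]);
translate([83, 83, 0]) cylinder(h = 689, r = 43);
translate([765, 83, 0]) cylinder(h = 689, r = 43);
translate([83, 692, 0]) cylinder(h = 689, r = 43);
translate([765, 692, 0]) cylinder(h = 689, r = 43);


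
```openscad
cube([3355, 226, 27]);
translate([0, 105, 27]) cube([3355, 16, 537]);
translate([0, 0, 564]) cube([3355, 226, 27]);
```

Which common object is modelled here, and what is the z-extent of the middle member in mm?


An I-beam. The web height is 537 mm.

Two wide flanges with a thin centred web — an I-beam. Overall 591 mm minus two 27 mm flanges gives a web of 591 − 2·27 = 537 mm.


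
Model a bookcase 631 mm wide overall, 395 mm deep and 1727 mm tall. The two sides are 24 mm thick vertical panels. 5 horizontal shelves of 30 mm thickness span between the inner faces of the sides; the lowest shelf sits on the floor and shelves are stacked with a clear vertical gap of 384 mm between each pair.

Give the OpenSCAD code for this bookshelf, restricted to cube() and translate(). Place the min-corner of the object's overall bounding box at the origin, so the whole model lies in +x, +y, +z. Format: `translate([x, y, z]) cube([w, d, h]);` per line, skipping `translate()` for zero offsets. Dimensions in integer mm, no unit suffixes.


cube([24, 395, 1727]);
translate([607, 0, 0]) cube([24, 395, 1727]);
translate([24, 0, 0]) cube([583, 395, 30]);
translate([24, 0, 414]) cube([583, 395, 30]);
translate([24, 0, 828]) cube([583, 395, 30]);
translate([24, 0, 1242]) cube([583, 395, 30]);
translate([24, 0, 1656]) cube([583, 395, 30]);


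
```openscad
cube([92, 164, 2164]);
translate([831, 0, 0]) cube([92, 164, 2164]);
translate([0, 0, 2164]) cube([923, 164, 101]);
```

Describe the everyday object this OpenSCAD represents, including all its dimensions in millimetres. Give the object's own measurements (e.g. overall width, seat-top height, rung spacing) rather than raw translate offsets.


A door frame. The clear opening is 739 mm wide and 2164 mm high. Two 92 mm wide jambs, 164 mm deep, stand either side of the opening from the floor to the top of the opening. A 101 mm thick head sits across the top of both jambs, spanning the full outside width of the frame.


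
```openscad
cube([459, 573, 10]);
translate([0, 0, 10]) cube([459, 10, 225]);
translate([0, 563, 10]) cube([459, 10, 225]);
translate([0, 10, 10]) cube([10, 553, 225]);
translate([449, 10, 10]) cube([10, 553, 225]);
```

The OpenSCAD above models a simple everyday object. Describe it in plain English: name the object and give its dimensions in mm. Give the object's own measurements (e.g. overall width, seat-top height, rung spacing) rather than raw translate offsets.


An open-topped rectangular box: outside dimensions 459×573×235 mm, with a uniform wall and base thickness of 10 mm. The base is a full 459×573 slab on the floor; four walls sit on top of the base. The front and back walls (the −y and +y sides) span the full width; the two side walls fit between them.


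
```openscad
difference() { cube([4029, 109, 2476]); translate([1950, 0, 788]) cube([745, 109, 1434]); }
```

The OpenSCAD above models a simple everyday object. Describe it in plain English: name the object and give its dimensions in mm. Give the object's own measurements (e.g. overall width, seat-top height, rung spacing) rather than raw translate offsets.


A wall 4029 mm long (x), 109 mm thick (y), 2476 mm tall, with a rectangular window opening cut through it. The opening is 745 mm wide and 1434 mm tall; its sill is at z = 788 mm and its near (−x) edge is 1950 mm from the wall's −x end. The opening passes through the full wall thickness.


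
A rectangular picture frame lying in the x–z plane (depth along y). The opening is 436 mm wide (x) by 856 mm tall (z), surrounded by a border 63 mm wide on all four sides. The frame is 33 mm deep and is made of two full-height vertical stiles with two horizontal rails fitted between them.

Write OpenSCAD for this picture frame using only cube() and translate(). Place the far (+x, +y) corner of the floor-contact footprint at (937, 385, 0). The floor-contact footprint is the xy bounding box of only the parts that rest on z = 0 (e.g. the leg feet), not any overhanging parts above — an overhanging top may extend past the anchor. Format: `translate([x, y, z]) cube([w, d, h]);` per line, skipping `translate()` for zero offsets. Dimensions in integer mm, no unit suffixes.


translate([375, 352, 0]) cube([63, 33, 982]);
translate([874, 352, 0]) cube([63, 33, 982]);
translate([438, 352, 0]) cube([436, 33, 63]);
translate([438, 352, 919]) cube([436, 33, 63]);


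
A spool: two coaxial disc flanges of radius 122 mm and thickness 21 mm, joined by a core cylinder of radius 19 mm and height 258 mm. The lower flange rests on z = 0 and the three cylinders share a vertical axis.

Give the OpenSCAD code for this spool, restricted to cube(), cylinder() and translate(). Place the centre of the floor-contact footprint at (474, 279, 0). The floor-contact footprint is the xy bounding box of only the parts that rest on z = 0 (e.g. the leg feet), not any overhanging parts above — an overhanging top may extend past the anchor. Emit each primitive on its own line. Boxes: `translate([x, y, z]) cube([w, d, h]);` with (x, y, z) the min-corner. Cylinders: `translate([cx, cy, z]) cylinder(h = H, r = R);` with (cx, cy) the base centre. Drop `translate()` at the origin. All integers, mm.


translate([474, 279, 0]) cylinder(h = 21, r = 122);
translate([474, 279, 21]) cylinder(h = 258, r = 19);
translate([474, 279, 279]) cylinder(h = 21, r = 122);


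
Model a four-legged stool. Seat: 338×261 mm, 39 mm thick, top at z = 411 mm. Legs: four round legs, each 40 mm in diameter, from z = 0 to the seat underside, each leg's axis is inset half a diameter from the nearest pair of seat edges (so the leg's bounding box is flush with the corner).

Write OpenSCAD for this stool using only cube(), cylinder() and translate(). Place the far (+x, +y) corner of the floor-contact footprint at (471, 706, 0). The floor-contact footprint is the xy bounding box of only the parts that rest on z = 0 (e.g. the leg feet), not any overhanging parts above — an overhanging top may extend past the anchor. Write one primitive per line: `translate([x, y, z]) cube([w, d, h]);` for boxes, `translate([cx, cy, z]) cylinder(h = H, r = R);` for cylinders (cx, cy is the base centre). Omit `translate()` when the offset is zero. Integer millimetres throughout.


translate([133, 445, 372]) cube([338, 261, 39]);
translate([153, 465, 0]) cylinder(h = 372, r = 20);
translate([451, 465, 0]) cylinder(h = 372, r = 20);
translate([153, 686, 0]) cylinder(h = 372, r = 20);
translate([451, 686, 0]) cylinder(h = 372, r = 20);


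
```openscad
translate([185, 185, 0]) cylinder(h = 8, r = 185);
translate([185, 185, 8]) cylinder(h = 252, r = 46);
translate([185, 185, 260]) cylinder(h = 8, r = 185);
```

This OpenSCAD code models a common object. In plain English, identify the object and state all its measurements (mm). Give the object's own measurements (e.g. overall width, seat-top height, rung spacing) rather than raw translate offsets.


A spool: two coaxial disc flanges of radius 185 mm and thickness 8 mm, joined by a core cylinder of radius 46 mm and height 252 mm. The lower flange rests on z = 0 and the three cylinders share a vertical axis.


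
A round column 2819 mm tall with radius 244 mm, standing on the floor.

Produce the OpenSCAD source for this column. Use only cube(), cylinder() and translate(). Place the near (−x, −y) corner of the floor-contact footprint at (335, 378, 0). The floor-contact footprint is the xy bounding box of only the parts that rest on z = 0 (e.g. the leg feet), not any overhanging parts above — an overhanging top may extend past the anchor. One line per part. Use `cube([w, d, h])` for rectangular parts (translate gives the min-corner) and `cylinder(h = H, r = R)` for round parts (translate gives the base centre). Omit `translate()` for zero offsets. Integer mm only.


translate([579, 622, 0]) cylinder(h = 2819, r = 244);


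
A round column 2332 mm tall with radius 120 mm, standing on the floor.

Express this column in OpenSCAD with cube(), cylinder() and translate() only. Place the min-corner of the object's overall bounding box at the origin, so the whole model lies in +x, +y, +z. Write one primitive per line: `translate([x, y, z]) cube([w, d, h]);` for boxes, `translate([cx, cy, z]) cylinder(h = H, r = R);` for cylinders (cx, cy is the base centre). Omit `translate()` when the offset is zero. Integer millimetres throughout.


translate([120, 120, 0]) cylinder(h = 2332, r = 120);


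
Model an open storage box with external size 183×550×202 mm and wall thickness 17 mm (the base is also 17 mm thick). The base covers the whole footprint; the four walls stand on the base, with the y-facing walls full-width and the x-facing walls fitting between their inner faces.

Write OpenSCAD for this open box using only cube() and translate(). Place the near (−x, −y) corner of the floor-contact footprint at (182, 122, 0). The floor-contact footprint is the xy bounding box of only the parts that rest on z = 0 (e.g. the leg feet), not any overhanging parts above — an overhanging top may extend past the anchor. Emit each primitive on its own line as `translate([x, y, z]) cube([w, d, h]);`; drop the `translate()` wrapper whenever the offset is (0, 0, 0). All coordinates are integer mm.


translate([182, 122, 0]) cube([183, 550, 17]);
translate([182, 122, 17]) cube([183, 17, 185]);
translate([182, 655, 17]) cube([183, 17, 185]);
translate([182, 139, 17]) cube([17, 516, 185]);
translate([348, 139, 17]) cube([17, 516, 185]);


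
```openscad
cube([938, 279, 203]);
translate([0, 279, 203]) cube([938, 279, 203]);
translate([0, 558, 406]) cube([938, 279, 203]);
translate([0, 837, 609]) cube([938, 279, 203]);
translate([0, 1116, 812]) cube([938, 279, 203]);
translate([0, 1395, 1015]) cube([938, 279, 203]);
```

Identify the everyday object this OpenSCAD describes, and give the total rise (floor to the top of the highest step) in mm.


A staircase. The total rise is 1218 mm.

6 identical blocks, each offset up and back from the previous — a staircase. Each step is 203 mm tall and there are 6 of them, so the total rise is 6 × 203 = 1218 mm.


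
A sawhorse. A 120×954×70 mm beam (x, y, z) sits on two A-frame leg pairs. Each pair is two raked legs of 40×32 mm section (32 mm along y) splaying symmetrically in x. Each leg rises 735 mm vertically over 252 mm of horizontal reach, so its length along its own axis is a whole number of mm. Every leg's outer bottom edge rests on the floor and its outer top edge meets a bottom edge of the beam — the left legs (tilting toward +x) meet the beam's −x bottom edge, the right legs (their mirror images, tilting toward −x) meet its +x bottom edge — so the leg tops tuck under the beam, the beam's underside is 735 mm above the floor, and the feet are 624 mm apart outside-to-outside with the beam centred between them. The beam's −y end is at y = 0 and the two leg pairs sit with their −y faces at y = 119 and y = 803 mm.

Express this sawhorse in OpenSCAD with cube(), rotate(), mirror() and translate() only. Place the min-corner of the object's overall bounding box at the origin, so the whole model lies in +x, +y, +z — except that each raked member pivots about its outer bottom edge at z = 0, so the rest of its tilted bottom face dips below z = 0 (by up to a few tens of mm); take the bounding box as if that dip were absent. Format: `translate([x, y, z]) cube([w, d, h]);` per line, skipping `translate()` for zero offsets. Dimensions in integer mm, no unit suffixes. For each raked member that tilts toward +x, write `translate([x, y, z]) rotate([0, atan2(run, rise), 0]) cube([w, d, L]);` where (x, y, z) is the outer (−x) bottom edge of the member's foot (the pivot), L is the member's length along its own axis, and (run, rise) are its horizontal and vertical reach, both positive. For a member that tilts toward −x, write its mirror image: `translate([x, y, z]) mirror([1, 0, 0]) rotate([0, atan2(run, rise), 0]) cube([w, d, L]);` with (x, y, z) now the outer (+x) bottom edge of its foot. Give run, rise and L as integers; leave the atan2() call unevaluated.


translate([252, 0, 735]) cube([120, 954, 70]);
translate([0, 119, 0]) rotate([0, atan2(252, 735), 0]) cube([40, 32, 777]);
translate([624, 119, 0]) mirror([1, 0, 0]) rotate([0, atan2(252, 735), 0]) cube([40, 32, 777]);
translate([0, 803, 0]) rotate([0, atan2(252, 735), 0]) cube([40, 32, 777]);
translate([624, 803, 0]) mirror([1, 0, 0]) rotate([0, atan2(252, 735), 0]) cube([40, 32, 777]);


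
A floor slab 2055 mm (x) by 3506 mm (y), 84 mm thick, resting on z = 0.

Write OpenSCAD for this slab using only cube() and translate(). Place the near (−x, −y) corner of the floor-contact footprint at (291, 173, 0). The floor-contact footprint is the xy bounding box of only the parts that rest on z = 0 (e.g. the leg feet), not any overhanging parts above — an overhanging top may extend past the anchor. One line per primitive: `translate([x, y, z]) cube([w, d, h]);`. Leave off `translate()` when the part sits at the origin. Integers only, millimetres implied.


translate([291, 173, 0]) cube([2055, 3506, 84]);


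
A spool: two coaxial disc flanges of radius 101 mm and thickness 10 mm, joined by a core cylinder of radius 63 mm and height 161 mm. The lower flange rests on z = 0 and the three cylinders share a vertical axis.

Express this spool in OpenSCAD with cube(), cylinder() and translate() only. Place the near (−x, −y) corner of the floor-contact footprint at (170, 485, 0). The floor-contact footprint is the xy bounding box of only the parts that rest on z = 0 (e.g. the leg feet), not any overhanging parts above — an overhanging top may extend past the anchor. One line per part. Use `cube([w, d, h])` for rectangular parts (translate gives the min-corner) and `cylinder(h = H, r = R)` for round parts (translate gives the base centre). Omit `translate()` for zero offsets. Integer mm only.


translate([271, 586, 0]) cylinder(h = 10, r = 101);
translate([271, 586, 10]) cylinder(h = 161, r = 63);
translate([271, 586, 171]) cylinder(h = 10, r = 101);


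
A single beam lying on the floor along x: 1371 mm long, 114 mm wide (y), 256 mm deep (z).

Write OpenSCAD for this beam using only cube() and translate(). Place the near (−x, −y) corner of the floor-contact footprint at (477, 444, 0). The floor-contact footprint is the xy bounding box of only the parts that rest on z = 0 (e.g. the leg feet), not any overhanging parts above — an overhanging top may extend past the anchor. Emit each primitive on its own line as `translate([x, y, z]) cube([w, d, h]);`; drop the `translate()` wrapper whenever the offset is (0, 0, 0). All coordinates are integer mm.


translate([477, 444, 0]) cube([1371, 114, 256]);


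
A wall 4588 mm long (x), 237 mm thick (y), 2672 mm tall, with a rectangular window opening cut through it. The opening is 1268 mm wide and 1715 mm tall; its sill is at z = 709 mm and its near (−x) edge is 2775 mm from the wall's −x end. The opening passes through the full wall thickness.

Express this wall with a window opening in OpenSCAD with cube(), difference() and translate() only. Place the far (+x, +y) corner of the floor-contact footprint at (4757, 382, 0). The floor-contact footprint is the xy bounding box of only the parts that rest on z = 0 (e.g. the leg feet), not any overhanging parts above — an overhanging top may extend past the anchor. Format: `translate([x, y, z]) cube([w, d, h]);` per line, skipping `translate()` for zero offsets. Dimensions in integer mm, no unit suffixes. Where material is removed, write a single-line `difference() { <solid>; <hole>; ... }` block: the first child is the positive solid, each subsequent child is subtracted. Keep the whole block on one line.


difference() { translate([169, 145, 0]) cube([4588, 237, 2672]); translate([2944, 145, 709]) cube([1268, 237, 1715]); }


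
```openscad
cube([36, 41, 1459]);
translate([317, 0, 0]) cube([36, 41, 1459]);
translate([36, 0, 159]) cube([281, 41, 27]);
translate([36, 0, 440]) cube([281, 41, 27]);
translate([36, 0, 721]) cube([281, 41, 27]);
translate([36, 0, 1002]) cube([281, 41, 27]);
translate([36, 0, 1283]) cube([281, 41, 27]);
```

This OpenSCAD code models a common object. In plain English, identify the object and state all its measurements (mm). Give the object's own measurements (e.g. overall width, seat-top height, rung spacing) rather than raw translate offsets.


A straight ladder. Two 36×41 mm vertical rails, 1459 mm tall, stand 353 mm apart (outside-to-outside) with their front faces coplanar on the −y side. 5 rungs, each 41 mm deep and 27 mm tall, span between the inner faces of the rails, front faces flush with the rails. The lowest rung's underside is at z = 159 mm and rungs are spaced 281 mm apart (underside to underside).


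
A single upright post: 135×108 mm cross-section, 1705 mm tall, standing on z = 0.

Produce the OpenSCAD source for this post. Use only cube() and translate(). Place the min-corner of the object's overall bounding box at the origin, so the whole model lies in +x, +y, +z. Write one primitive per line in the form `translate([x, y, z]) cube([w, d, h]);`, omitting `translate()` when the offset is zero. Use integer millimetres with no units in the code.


cube([135, 108, 1705]);


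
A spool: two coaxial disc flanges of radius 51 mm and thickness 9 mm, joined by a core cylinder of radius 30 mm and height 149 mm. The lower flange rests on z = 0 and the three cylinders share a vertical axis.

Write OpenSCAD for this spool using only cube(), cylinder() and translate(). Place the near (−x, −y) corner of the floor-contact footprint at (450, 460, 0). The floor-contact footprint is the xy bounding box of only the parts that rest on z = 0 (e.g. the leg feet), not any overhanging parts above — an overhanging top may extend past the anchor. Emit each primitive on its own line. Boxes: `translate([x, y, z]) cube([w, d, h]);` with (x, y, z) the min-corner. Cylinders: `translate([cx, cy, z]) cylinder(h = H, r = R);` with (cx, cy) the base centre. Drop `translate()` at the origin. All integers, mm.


translate([501, 511, 0]) cylinder(h = 9, r = 51);
translate([501, 511, 9]) cylinder(h = 149, r = 30);
translate([501, 511, 158]) cylinder(h = 9, r = 51);


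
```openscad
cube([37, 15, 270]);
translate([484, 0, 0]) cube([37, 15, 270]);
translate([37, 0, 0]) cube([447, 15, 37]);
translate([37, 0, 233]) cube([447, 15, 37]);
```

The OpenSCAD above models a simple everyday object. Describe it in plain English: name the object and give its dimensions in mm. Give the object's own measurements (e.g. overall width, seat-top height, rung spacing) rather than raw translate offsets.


A rectangular picture frame lying in the x–z plane (depth along y). The opening is 447 mm wide (x) by 196 mm tall (z), surrounded by a border 37 mm wide on all four sides. The frame is 15 mm deep and is made of two full-height vertical stiles with two horizontal rails fitted between them.


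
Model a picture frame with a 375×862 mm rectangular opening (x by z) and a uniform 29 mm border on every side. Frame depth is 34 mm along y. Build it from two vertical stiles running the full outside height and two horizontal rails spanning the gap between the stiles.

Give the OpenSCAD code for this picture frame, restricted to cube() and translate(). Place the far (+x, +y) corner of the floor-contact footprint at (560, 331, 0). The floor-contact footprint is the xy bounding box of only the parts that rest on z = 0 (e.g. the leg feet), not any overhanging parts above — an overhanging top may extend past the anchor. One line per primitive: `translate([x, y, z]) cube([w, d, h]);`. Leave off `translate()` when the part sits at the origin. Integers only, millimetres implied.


translate([127, 297, 0]) cube([29, 34, 920]);
translate([531, 297, 0]) cube([29, 34, 920]);
translate([156, 297, 0]) cube([375, 34, 29]);
translate([156, 297, 891]) cube([375, 34, 29]);


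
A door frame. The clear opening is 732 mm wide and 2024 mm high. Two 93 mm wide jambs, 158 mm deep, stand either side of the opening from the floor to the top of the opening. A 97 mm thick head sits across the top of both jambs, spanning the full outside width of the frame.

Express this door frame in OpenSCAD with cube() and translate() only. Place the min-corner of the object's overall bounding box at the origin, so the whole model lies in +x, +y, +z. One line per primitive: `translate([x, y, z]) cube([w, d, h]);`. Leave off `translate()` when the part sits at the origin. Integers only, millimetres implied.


cube([93, 158, 2024]);
translate([825, 0, 0]) cube([93, 158, 2024]);
translate([0, 0, 2024]) cube([918, 158, 97]);


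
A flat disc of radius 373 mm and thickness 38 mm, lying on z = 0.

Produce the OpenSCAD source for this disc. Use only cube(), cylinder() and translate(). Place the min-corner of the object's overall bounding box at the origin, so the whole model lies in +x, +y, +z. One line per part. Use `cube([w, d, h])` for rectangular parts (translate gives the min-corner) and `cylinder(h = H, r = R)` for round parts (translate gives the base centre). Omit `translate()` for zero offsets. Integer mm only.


translate([373, 373, 0]) cylinder(h = 38, r = 373);


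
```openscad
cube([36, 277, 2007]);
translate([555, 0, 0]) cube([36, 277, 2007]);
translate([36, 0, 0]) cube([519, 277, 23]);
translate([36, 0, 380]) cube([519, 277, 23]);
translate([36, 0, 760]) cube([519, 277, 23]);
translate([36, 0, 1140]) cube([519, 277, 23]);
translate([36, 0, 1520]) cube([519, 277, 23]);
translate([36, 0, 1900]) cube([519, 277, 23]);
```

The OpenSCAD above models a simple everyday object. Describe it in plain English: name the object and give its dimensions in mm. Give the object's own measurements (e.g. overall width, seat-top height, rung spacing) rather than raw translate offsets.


An open bookshelf. Two side panels, each 36 mm thick, 277 mm deep and 2007 mm tall, stand 591 mm apart (outside-to-outside). Between them sit 6 shelves, each 23 mm thick and 277 mm deep, spanning the full gap between the sides. The bottom shelf rests on the floor (its underside at z = 0) and the clear gap between one shelf's top and the next shelf's underside is 357 mm.


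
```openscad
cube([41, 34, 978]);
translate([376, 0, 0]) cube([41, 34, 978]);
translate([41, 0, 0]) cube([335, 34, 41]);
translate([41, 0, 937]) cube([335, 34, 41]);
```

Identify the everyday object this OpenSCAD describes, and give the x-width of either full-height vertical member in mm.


A picture frame. The border width is 41 mm.

Four thin pieces enclosing a rectangular opening — a picture frame. The two full-height stiles are 978 mm tall; the top rail sits at z = 937 and is 41 mm tall, so the border above the opening is 978 − 937 = 41 mm, matching the stile x-width.


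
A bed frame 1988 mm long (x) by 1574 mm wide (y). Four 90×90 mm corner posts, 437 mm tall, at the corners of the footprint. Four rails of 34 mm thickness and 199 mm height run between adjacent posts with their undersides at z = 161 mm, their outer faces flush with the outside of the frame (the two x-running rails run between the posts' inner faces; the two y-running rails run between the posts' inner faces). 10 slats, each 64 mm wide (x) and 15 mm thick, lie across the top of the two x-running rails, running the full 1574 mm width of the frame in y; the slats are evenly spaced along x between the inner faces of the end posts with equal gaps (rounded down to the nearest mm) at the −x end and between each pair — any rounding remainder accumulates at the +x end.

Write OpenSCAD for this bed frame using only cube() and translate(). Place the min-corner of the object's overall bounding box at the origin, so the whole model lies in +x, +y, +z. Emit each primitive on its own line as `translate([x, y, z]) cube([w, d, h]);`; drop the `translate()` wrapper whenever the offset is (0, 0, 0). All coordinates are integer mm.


// slat z = rail_z + rail_h = 161 + 199 = 360
// slat gap = ⌊(1808 − 10·64) / 11⌋ = 106
cube([90, 90, 437]);
translate([0, 1484, 0]) cube([90, 90, 437]);
translate([1898, 0, 0]) cube([90, 90, 437]);
translate([1898, 1484, 0]) cube([90, 90, 437]);
translate([90, 0, 161]) cube([1808, 34, 199]);
translate([90, 1540, 161]) cube([1808, 34, 199]);
translate([0, 90, 161]) cube([34, 1394, 199]);
translate([1954, 90, 161]) cube([34, 1394, 199]);
translate([196, 0, 360]) cube([64, 1574, 15]);
translate([366, 0, 360]) cube([64, 1574, 15]);
translate([536, 0, 360]) cube([64, 1574, 15]);
translate([706, 0, 360]) cube([64, 1574, 15]);
translate([876, 0, 360]) cube([64, 1574, 15]);
translate([1046, 0, 360]) cube([64, 1574, 15]);
translate([1216, 0, 360]) cube([64, 1574, 15]);
translate([1386, 0, 360]) cube([64, 1574, 15]);
translate([1556, 0, 360]) cube([64, 1574, 15]);
translate([1726, 0, 360]) cube([64, 1574, 15]);


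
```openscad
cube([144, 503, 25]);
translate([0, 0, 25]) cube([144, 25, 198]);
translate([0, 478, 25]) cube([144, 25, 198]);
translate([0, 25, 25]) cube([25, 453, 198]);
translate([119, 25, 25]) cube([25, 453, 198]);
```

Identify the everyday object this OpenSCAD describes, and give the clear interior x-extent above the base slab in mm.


An open box. The internal width is 94 mm.

A 144×503 base slab with four walls standing on it — an open box. The base is 144 mm wide and the walls are 25 mm thick, so the internal width is 144 − 2 × 25 = 94 mm.


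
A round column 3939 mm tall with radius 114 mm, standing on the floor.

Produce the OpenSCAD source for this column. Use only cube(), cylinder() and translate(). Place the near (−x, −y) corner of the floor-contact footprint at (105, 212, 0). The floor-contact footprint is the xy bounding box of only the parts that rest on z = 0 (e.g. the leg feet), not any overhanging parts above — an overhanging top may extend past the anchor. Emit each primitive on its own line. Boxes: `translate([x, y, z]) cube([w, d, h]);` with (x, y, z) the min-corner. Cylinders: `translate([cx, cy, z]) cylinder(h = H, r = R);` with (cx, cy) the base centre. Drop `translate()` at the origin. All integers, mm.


translate([219, 326, 0]) cylinder(h = 3939, r = 114);


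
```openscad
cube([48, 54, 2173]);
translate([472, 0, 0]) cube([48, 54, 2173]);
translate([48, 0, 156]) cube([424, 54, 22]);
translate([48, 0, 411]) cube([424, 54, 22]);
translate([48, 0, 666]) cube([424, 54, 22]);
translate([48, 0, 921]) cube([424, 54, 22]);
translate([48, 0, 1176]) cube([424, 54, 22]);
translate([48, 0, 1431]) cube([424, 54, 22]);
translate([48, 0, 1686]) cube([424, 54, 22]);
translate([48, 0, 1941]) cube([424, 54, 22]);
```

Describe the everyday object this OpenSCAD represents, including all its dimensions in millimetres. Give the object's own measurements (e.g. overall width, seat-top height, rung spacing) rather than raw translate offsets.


A straight ladder. Two 48×54 mm vertical rails, 2173 mm tall, stand 520 mm apart (outside-to-outside) with their front faces coplanar on the −y side. 8 rungs, each 54 mm deep and 22 mm tall, span between the inner faces of the rails, front faces flush with the rails. The lowest rung's underside is at z = 156 mm and rungs are spaced 255 mm apart (underside to underside).


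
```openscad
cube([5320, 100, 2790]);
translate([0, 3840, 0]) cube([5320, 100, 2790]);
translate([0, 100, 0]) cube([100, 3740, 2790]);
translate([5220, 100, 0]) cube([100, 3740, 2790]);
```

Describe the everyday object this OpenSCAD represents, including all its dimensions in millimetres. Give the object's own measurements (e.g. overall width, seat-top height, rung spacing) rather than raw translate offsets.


The wall frame of a small rectangular building: four walls, each 2790 mm tall and 100 mm thick, enclosing a footprint 5320 mm (x) by 3940 mm (y) outside-to-outside, with no floor or roof. The front and back walls (the −y and +y sides) span the full width; the two side walls fit between them.


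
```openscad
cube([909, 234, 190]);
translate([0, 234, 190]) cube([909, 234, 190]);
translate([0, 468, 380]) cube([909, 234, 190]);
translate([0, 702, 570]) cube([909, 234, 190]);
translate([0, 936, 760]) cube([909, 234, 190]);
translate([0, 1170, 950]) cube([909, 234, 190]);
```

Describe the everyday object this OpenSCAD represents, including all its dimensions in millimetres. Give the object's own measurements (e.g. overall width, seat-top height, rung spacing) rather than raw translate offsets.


A straight staircase of 6 solid steps. Each step is 909 mm wide (x), 234 mm deep (y, the going) and 190 mm tall (the rise). The first step rests on the floor; each subsequent step sits one going further in +y and one rise higher in +z, directly behind and above the previous step with no overlap.


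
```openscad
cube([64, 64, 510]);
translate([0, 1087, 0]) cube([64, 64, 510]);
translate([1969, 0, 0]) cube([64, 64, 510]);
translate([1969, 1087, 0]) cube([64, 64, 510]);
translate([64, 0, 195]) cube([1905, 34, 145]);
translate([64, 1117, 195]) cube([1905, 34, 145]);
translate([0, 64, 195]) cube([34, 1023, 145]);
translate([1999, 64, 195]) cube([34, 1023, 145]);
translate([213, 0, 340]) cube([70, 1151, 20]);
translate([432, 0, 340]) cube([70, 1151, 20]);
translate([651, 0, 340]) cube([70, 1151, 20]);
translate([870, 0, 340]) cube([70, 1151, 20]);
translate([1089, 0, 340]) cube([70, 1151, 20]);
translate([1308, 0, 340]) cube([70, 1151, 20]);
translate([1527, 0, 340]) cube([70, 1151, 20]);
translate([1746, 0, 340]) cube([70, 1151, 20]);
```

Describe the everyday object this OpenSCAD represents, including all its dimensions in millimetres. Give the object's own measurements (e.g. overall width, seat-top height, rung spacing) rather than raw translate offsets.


A bed frame 2033 mm long (x) by 1151 mm wide (y). Four 64×64 mm corner posts, 510 mm tall, at the corners of the footprint. Four rails of 34 mm thickness and 145 mm height run between adjacent posts with their undersides at z = 195 mm, their outer faces flush with the outside of the frame (the two x-running rails run between the posts' inner faces; the two y-running rails run between the posts' inner faces). 8 slats, each 70 mm wide (x) and 20 mm thick, lie across the top of the two x-running rails, running the full 1151 mm width of the frame in y; along x they sit between the end posts with a 149 mm gap after the −x posts and between neighbouring slats, leaving 153 mm before the +x posts.


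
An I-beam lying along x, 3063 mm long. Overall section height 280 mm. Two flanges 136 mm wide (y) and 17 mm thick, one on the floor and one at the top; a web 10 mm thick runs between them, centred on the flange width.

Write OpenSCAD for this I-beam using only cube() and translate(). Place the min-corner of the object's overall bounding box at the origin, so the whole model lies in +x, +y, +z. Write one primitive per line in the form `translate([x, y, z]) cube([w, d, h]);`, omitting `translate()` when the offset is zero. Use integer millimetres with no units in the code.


cube([3063, 136, 17]);
translate([0, 63, 17]) cube([3063, 10, 246]);
translate([0, 0, 263]) cube([3063, 136, 17]);


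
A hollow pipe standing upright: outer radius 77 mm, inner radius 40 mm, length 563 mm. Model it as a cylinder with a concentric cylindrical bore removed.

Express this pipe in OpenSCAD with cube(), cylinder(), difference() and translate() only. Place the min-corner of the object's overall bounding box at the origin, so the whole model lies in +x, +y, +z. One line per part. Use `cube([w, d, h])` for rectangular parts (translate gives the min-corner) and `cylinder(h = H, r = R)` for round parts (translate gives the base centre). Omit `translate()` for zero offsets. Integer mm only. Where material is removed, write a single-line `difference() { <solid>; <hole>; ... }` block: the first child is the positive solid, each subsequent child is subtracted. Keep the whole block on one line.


difference() { translate([77, 77, 0]) cylinder(h = 563, r = 77); translate([77, 77, 0]) cylinder(h = 563, r = 40); }


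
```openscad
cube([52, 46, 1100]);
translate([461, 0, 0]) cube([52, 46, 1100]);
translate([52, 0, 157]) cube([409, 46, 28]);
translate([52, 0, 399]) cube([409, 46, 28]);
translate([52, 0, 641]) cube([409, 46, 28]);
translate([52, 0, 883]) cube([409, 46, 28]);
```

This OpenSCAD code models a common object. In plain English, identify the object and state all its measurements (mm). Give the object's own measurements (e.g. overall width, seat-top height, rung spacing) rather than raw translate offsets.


A straight ladder. Two 52×46 mm vertical rails, 1100 mm tall, stand 513 mm apart (outside-to-outside) with their front faces coplanar on the −y side. 4 rungs, each 46 mm deep and 28 mm tall, span between the inner faces of the rails, front faces flush with the rails. The lowest rung's underside is at z = 157 mm and rungs are spaced 242 mm apart (underside to underside).


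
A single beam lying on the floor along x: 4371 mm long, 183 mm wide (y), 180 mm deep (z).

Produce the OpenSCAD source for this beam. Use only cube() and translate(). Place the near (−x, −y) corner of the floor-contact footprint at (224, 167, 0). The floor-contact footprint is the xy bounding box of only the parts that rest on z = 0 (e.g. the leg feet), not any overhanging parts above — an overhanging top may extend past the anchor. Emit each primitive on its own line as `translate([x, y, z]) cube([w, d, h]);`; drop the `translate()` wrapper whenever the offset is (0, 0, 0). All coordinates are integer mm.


translate([224, 167, 0]) cube([4371, 183, 180]);


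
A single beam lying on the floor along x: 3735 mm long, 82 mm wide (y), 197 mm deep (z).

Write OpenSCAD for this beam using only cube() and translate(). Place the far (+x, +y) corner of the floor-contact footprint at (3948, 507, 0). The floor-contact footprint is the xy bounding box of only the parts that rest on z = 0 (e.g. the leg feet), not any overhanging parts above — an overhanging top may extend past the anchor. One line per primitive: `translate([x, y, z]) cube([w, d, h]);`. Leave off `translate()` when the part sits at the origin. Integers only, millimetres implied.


translate([213, 425, 0]) cube([3735, 82, 197]);


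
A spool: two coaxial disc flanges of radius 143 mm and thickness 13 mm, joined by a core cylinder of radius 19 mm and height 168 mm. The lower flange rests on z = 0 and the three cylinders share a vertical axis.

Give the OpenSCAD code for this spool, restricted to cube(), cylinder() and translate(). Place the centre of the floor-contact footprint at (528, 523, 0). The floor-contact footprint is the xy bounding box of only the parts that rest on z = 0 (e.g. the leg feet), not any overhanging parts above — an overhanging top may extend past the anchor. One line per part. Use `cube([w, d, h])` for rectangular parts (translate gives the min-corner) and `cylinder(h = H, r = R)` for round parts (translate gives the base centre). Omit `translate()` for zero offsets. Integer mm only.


translate([528, 523, 0]) cylinder(h = 13, r = 143);
translate([528, 523, 13]) cylinder(h = 168, r = 19);
translate([528, 523, 181]) cylinder(h = 13, r = 143);


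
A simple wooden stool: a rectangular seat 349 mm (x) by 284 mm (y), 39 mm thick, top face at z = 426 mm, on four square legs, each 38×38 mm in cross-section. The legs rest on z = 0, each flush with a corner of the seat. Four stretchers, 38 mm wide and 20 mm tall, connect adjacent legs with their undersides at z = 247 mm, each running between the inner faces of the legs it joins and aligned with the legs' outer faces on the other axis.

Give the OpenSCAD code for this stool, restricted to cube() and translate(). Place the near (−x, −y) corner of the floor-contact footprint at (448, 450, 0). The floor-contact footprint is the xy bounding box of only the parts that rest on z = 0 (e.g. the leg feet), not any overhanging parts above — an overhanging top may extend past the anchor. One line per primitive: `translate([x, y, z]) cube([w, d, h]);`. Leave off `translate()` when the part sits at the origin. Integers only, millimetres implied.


// leg_h = 426 - 39 = 387
// stretcher span = 349 - 2*38 = 273
translate([448, 450, 387]) cube([349, 284, 39]);
translate([448, 450, 0]) cube([38, 38, 387]);
translate([759, 450, 0]) cube([38, 38, 387]);
translate([448, 696, 0]) cube([38, 38, 387]);
translate([759, 696, 0]) cube([38, 38, 387]);
translate([486, 450, 247]) cube([273, 38, 20]);
translate([486, 696, 247]) cube([273, 38, 20]);
translate([448, 488, 247]) cube([38, 208, 20]);
translate([759, 488, 247]) cube([38, 208, 20]);
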